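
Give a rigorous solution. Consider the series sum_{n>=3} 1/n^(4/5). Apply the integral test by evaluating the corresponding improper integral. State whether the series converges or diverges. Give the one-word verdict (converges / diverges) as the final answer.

Let f(x) = x^(-4/5). Then f is positive, continuous, and decreasing on [3, infinity), so the integral test applies.
Compute the improper integral int_{3}^infinity f(x) dx:
  antiderivative F(x) = 5*x^(1/5).
  As x -> infinity, F(x) -> infinity (since p = 4/5 < 1).
  So the integral diverges. By the integral test, the series diverges.

diverges


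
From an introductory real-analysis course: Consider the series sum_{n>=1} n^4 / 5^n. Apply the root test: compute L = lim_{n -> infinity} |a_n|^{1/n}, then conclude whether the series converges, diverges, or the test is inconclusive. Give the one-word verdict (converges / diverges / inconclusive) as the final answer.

Let a_n denote the general term. Form |a_n|^(1/n) and simplify:
|a_n|^(1/n) = n^(4/n)/5
Take the limit as n -> infinity: L = 1/5.
Since L = 1/5 < 1, the root test implies convergence.

converges


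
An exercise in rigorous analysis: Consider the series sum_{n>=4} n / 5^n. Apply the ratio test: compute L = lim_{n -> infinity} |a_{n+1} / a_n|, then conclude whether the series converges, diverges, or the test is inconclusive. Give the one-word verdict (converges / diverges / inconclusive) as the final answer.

Let a_n denote the general term. Form the ratio a_{n+1}/a_n and simplify:
a_{n+1}/a_n = (n + 1)/(5*n)
Take the limit as n -> infinity: L = 1/5.
Since L = 1/5 < 1, the ratio test implies the series converges.

converges


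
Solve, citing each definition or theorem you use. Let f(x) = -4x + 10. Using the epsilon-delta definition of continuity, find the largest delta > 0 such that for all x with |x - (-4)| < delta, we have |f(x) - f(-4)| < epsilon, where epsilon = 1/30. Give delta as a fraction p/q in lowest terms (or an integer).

We compute f(-4) = -4*(-4) + 10 = 26.
|f(x) - f(-4)| = |-4x + 10 - (26)| = |-4(x - (-4))| = 4|x - (-4)|.
We need 4|x - (-4)| < 1/30, i.e. |x - (-4)| < 1/30 / 4 = 1/120.
So any delta <= 1/120 works. Conversely, if delta > 1/120, then x = -4 + 1/120 satisfies |x - (-4)| = 1/120 < delta but |f(x) - f(-4)| = 4 * 1/120 = 1/30, which is not < 1/30; so no larger delta works.
Hence the largest such delta is 1/120.

1/120


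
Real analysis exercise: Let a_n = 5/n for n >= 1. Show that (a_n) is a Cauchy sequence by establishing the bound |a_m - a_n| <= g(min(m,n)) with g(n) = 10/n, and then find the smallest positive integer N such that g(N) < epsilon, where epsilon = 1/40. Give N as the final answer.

For any m, n >= 1, by the triangle inequality:
|a_m - a_n| = |5/m - 5/n| <= 5*1/m + 5*1/n <= 10/min(m,n).
So g(n) = 10/n bounds the Cauchy difference. Since g(n) -> 0, (a_n) is Cauchy.
Now solve g(N) < 1/40: 10/N < 1/40 <=> N > 10 / (1/40) = 400.
The smallest integer strictly greater than 400 is N = 401.
Check: g(401) = 10/401 = 10/401 < 1/40; g(400) = 1/40 >= 1/40. So N = 401.

401


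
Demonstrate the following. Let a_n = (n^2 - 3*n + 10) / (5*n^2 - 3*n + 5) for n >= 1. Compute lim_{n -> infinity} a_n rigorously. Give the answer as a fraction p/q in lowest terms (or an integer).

Divide numerator and denominator by n^2, the highest power:
numerator / n^2 = 1 - 3/n + 10/n^2
denominator / n^2 = 5 - 3/n + 5/n^2
As n -> infinity, all terms of the form c/n^k (k >= 1) tend to 0.
So numerator / n^2 -> 1 and denominator / n^2 -> 5.
Therefore lim a_n = 1/5.

1/5


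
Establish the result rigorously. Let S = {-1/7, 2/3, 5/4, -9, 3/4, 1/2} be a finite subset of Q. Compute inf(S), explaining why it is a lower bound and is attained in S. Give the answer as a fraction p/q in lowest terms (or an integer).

S is finite, so inf(S) = min(S).
Sorted increasing:
-9, -1/7, 1/2, 2/3, 3/4, 5/4
The extremum is -9.
For every x in S, x >= -9. And -9 is in S, so it is attained.
Therefore inf(S) = -9.

-9


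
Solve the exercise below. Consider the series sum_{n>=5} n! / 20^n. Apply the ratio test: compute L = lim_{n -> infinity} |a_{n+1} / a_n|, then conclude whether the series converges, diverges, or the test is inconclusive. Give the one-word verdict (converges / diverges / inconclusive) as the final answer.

Let a_n denote the general term. Form the ratio a_{n+1}/a_n and simplify:
a_{n+1}/a_n = n/20 + 1/20
Take the limit as n -> infinity: L = infinity.
Since L = infinity > 1 (or L = infinity), the ratio test implies the series diverges.

diverges


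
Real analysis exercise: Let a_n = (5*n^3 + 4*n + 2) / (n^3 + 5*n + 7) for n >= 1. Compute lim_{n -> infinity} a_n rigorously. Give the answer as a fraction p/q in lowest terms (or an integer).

Divide numerator and denominator by n^3, the highest power:
numerator / n^3 = 5 + 4/n^2 + 2/n^3
denominator / n^3 = 1 + 5/n^2 + 7/n^3
As n -> infinity, all terms of the form c/n^k (k >= 1) tend to 0.
So numerator / n^3 -> 5 and denominator / n^3 -> 1.
Therefore lim a_n = 5.

5


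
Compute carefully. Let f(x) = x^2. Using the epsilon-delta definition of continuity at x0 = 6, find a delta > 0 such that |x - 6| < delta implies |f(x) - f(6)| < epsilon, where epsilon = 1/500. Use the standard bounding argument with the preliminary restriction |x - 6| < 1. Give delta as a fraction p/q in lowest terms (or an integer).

Factor: |x^2 - (6)^2| = |x - 6| * |x + 6|.
Impose |x - 6| < 1 first. Then |x + 6| = |(x - 6) + 2*(6)| <= |x - 6| + 2*|6| < 1 + 12 = 13.
So |x^2 - (6)^2| < delta * 13.
We need delta * 13 <= 1/500, i.e. delta <= 1/500/13 = 1/6500.
Since 1/6500 < 1, this is tighter than 1; take delta = 1/6500.
So delta = 1/6500 works.

1/6500


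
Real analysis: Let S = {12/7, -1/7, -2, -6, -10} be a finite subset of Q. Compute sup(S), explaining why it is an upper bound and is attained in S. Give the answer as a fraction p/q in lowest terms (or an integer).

S is finite, so sup(S) = max(S).
Sorted decreasing:
12/7, -1/7, -2, -6, -10
The extremum is 12/7.
For every x in S, x <= 12/7. And 12/7 is in S, so it is attained.
Therefore sup(S) = 12/7.

12/7


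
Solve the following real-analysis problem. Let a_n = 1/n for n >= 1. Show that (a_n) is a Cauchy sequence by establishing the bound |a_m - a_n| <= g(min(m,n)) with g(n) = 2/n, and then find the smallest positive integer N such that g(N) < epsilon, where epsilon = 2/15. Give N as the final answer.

For any m, n >= 1, by the triangle inequality:
|a_m - a_n| = |1/m - 1/n| <= 1/m + 1/n <= 2/min(m,n).
So g(n) = 2/n bounds the Cauchy difference. Since g(n) -> 0, (a_n) is Cauchy.
Now solve g(N) < 2/15: 2/N < 2/15 <=> N > 2 / (2/15) = 15.
The smallest integer strictly greater than 15 is N = 16.
Check: g(16) = 2/16 = 1/8 < 2/15; g(15) = 2/15 >= 2/15. So N = 16.

16


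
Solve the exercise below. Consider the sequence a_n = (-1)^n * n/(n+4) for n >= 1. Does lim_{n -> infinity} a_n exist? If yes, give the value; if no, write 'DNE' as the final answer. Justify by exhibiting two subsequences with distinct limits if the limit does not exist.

Examine the behaviour of a_n along subsequences.
a_{2k} = 2k/(2k+4) -> 1. a_{2k+1} = -(2k+1)/(2k+5) -> -1.
Since these two subsequential limits are 1 and -1, distinct, the full sequence cannot converge (a convergent sequence has all subsequences tending to the same limit). So lim a_n does not exist.

DNE


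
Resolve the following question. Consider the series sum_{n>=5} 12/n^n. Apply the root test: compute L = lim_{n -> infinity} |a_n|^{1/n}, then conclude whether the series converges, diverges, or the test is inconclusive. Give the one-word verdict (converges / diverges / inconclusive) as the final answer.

Let a_n denote the general term. Form |a_n|^(1/n) and simplify:
|a_n|^(1/n) = 12^(1/n)/n
Take the limit as n -> infinity: L = 0.
Since L = 0 < 1, the root test implies convergence.

converges


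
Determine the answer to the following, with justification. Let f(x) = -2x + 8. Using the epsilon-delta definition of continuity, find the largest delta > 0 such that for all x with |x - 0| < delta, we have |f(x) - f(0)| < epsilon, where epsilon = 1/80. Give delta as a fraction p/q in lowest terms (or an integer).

We compute f(0) = -2*(0) + 8 = 8.
|f(x) - f(0)| = |-2x + 8 - (8)| = |-2(x - 0)| = 2|x - 0|.
We need 2|x - 0| < 1/80, i.e. |x - 0| < 1/80 / 2 = 1/160.
So any delta <= 1/160 works. Conversely, if delta > 1/160, then x = 0 + 1/160 satisfies |x - 0| = 1/160 < delta but |f(x) - f(0)| = 2 * 1/160 = 1/80, which is not < 1/80; so no larger delta works.
Hence the largest such delta is 1/160.

1/160


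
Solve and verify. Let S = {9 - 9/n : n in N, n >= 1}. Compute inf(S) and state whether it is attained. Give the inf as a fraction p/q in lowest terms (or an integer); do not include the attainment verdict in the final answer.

Analysis:
- Values: 0, 9/2, 6, 27/4, ... strictly increasing.
- Minimum is 0 (n=1); inf = 0 (attained).
- 9 - 9/n -> 9 from below; sup = 9, not attained.
Conclusion: inf(S) = 0, attained in S.

0


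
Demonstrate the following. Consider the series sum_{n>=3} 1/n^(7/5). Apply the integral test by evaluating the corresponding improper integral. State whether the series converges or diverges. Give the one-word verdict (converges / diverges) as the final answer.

Let f(x) = x^(-7/5). Then f is positive, continuous, and decreasing on [3, infinity), so the integral test applies.
Compute the improper integral int_{3}^infinity f(x) dx:
  antiderivative F(x) = -5/(2*x^(2/5)).
  As x -> infinity, F(x) -> 0 (since p = 7/5 > 1).
  So int = F(infinity) - F(3) = 0 - (-5*3^(3/5)/6) = 5*3^(3/5)/6.
  Finite, so by the integral test, the series converges.

converges


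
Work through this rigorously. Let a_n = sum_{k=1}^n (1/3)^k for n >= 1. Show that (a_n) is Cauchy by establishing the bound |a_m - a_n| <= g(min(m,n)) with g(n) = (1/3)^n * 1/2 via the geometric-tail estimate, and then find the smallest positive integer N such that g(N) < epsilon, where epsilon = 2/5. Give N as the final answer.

For m > n >= 1: |a_m - a_n| = sum_{k=n+1}^m (1/3)^k < sum_{k=n+1}^infinity (1/3)^k = (1/3)^(n+1) / (1 - 1/3) = (1/3)^n * (1/3) * (3/2) = (1/3)^n * 1/2.
So g(n) = (1/3)^n / 2. Since g(n) -> 0, (a_n) is Cauchy.
Now solve g(N) < 2/5: (1/3)^N / 2 < 2/5 <=> 3^N > 1 / (2 * 2/5) = 5/4.
Check powers of 3: 3^0 = 1 <= 5/4, 3^1 = 3 > 5/4.
So the smallest such N is 1. Check: g(1) = 1/(2 * 3) = 1/6 < 2/5.

1


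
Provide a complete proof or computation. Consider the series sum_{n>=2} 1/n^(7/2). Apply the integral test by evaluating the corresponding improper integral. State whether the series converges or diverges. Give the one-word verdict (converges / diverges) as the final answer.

Let f(x) = x^(-7/2). Then f is positive, continuous, and decreasing on [2, infinity), so the integral test applies.
Compute the improper integral int_{2}^infinity f(x) dx:
  antiderivative F(x) = -2/(5*x^(5/2)).
  As x -> infinity, F(x) -> 0 (since p = 7/2 > 1).
  So int = F(infinity) - F(2) = 0 - (-sqrt(2)/20) = sqrt(2)/20.
  Finite, so by the integral test, the series converges.

converges


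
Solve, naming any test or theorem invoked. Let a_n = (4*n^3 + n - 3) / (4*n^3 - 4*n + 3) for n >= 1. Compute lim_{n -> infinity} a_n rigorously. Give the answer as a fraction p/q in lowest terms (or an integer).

Divide numerator and denominator by n^3, the highest power:
numerator / n^3 = 4 + n^(-2) - 3/n^3
denominator / n^3 = 4 - 4/n^2 + 3/n^3
As n -> infinity, all terms of the form c/n^k (k >= 1) tend to 0.
So numerator / n^3 -> 4 and denominator / n^3 -> 4.
Therefore lim a_n = 1.

1


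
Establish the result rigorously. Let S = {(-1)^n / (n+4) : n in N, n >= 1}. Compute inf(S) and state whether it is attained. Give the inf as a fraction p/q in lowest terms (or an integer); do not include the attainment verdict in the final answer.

Analysis:
- Values: -1/5, 1/6, -1/7, 1/8, -1/9, ...
- Positive terms (even n): 1/(2+4), 1/(4+4), ... decreasing -> max = 1/6 (n=2).
- Negative terms (odd n): -1/(1+4), -1/(3+4), ... increasing -> min = -1/5 (n=1).
- So sup = 1/6 (attained at n=2); inf = -1/5 (attained at n=1).
Conclusion: inf(S) = -1/5, attained in S.

-1/5


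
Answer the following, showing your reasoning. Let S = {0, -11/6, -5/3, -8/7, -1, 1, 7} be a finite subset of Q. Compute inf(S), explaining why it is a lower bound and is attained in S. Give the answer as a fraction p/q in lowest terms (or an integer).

S is finite, so inf(S) = min(S).
Sorted increasing:
-11/6, -5/3, -8/7, -1, 0, 1, 7
The extremum is -11/6.
For every x in S, x >= -11/6. And -11/6 is in S, so it is attained.
Therefore inf(S) = -11/6.

-11/6


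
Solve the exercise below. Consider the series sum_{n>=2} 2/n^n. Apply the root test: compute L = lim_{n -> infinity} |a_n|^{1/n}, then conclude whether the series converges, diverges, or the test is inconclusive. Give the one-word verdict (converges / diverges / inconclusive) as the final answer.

Let a_n denote the general term. Form |a_n|^(1/n) and simplify:
|a_n|^(1/n) = 2^(1/n)/n
Take the limit as n -> infinity: L = 0.
Since L = 0 < 1, the root test implies convergence.

converges


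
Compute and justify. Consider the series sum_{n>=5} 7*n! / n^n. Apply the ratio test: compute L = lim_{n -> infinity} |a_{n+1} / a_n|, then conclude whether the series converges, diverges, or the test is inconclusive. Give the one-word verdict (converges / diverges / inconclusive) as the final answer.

Let a_n denote the general term. Form the ratio a_{n+1}/a_n and simplify:
a_{n+1}/a_n = (n/(n + 1))^n
Take the limit as n -> infinity: L = exp(-1).
Since L = exp(-1) < 1, the ratio test implies the series converges.

converges


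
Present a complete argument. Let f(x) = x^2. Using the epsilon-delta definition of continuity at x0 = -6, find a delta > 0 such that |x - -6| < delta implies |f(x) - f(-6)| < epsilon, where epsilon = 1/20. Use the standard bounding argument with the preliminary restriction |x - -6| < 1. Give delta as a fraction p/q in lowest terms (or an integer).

Factor: |x^2 - (-6)^2| = |x - -6| * |x + -6|.
Impose |x - -6| < 1 first. Then |x + -6| = |(x - -6) + 2*(-6)| <= |x - -6| + 2*|-6| < 1 + 12 = 13.
So |x^2 - (-6)^2| < delta * 13.
We need delta * 13 <= 1/20, i.e. delta <= 1/20/13 = 1/260.
Since 1/260 < 1, this is tighter than 1; take delta = 1/260.
So delta = 1/260 works.

1/260


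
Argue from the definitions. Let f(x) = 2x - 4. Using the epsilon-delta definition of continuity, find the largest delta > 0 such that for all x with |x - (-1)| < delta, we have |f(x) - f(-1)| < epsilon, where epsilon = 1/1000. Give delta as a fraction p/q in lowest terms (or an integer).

We compute f(-1) = 2*(-1) - 4 = -6.
|f(x) - f(-1)| = |2x - 4 - (-6)| = |2(x - (-1))| = 2|x - (-1)|.
We need 2|x - (-1)| < 1/1000, i.e. |x - (-1)| < 1/1000 / 2 = 1/2000.
So any delta <= 1/2000 works. Conversely, if delta > 1/2000, then x = -1 + 1/2000 satisfies |x - (-1)| = 1/2000 < delta but |f(x) - f(-1)| = 2 * 1/2000 = 1/1000, which is not < 1/1000; so no larger delta works.
Hence the largest such delta is 1/2000.

1/2000


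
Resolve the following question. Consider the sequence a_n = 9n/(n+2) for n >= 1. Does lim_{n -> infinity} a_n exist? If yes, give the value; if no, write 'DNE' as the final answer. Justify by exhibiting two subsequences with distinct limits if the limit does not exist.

Examine the behaviour of a_n along subsequences.
Even-n subsequence a_{2k} = 9(2k)/(2k+2) -> 9. Odd-n subsequence a_{2k+1} = 9(2k+1)/(2k+3) -> 9. Both tend to 9, which suggests the limit is 9; verify directly.
|a_n - 9| = |9n - 9(n+2)| / (n+2) = 18/(n+2) < 18/n for every n >= 1.
Given epsilon > 0, choose a positive integer N > 18/epsilon. Then for all n >= N, |a_n - 9| < 18/n <= 18/N < epsilon.
So by the definition of the limit, lim a_n exists and equals 9.

9


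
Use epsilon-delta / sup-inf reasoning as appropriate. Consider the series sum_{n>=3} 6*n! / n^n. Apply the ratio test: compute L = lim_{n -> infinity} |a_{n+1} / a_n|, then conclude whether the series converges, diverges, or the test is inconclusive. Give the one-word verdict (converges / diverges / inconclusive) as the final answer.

Let a_n denote the general term. Form the ratio a_{n+1}/a_n and simplify:
a_{n+1}/a_n = (n/(n + 1))^n
Take the limit as n -> infinity: L = exp(-1).
Since L = exp(-1) < 1, the ratio test implies the series converges.

converges


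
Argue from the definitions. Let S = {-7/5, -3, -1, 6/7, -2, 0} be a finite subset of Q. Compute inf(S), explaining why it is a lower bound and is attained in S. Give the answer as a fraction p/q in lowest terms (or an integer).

S is finite, so inf(S) = min(S).
Sorted increasing:
-3, -2, -7/5, -1, 0, 6/7
The extremum is -3.
For every x in S, x >= -3. And -3 is in S, so it is attained.
Therefore inf(S) = -3.

-3


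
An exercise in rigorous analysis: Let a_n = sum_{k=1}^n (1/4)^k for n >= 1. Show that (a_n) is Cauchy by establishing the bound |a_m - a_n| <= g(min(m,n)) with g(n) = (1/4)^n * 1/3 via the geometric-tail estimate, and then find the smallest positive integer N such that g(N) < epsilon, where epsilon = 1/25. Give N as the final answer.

For m > n >= 1: |a_m - a_n| = sum_{k=n+1}^m (1/4)^k < sum_{k=n+1}^infinity (1/4)^k = (1/4)^(n+1) / (1 - 1/4) = (1/4)^n * (1/4) * (4/3) = (1/4)^n * 1/3.
So g(n) = (1/4)^n / 3. Since g(n) -> 0, (a_n) is Cauchy.
Now solve g(N) < 1/25: (1/4)^N / 3 < 1/25 <=> 4^N > 1 / (3 * 1/25) = 25/3.
Check powers of 4: 4^1 = 4 <= 25/3, 4^2 = 16 > 25/3.
So the smallest such N is 2. Check: g(2) = 1/(3 * 16) = 1/48 < 1/25.

2


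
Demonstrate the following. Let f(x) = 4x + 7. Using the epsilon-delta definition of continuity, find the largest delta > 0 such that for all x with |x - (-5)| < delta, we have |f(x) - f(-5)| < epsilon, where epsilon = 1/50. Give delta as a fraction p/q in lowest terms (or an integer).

We compute f(-5) = 4*(-5) + 7 = -13.
|f(x) - f(-5)| = |4x + 7 - (-13)| = |4(x - (-5))| = 4|x - (-5)|.
We need 4|x - (-5)| < 1/50, i.e. |x - (-5)| < 1/50 / 4 = 1/200.
So any delta <= 1/200 works. Conversely, if delta > 1/200, then x = -5 + 1/200 satisfies |x - (-5)| = 1/200 < delta but |f(x) - f(-5)| = 4 * 1/200 = 1/50, which is not < 1/50; so no larger delta works.
Hence the largest such delta is 1/200.

1/200


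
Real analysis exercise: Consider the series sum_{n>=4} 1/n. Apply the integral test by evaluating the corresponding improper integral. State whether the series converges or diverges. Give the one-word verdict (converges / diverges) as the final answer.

Let f(x) = 1/x. Then f is positive, continuous, and decreasing on [4, infinity), so the integral test applies.
Compute the improper integral int_{4}^infinity f(x) dx:
  antiderivative F(x) = log(x).
  As x -> infinity, log(x) -> infinity.
  So int = infinity - log(4) = infinity. By the integral test, the series diverges.

diverges


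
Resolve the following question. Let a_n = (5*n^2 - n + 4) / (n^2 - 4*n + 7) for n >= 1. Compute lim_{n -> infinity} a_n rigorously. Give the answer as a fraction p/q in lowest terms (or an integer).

Divide numerator and denominator by n^2, the highest power:
numerator / n^2 = 5 - 1/n + 4/n^2
denominator / n^2 = 1 - 4/n + 7/n^2
As n -> infinity, all terms of the form c/n^k (k >= 1) tend to 0.
So numerator / n^2 -> 5 and denominator / n^2 -> 1.
Therefore lim a_n = 5.

5


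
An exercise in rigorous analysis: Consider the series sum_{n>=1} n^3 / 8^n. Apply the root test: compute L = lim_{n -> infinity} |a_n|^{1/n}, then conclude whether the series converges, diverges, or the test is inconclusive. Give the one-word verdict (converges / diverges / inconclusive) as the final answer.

Let a_n denote the general term. Form |a_n|^(1/n) and simplify:
|a_n|^(1/n) = n^(3/n)/8
Take the limit as n -> infinity: L = 1/8.
Since L = 1/8 < 1, the root test implies convergence.

converges


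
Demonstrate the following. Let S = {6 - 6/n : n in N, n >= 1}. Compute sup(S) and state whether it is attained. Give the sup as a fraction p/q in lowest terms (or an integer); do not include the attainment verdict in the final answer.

Analysis:
- Values: 0, 3, 4, 9/2, ... strictly increasing.
- Minimum is 0 (n=1); inf = 0 (attained).
- 6 - 6/n -> 6 from below; sup = 6, not attained.
Conclusion: sup(S) = 6, not attained in S.

6


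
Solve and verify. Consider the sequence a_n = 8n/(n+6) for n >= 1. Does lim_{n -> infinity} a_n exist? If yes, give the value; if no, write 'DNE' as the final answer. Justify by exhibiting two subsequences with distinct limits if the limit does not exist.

Examine the behaviour of a_n along subsequences.
Even-n subsequence a_{2k} = 8(2k)/(2k+6) -> 8. Odd-n subsequence a_{2k+1} = 8(2k+1)/(2k+7) -> 8. Both tend to 8, which suggests the limit is 8; verify directly.
|a_n - 8| = |8n - 8(n+6)| / (n+6) = 48/(n+6) < 48/n for every n >= 1.
Given epsilon > 0, choose a positive integer N > 48/epsilon. Then for all n >= N, |a_n - 8| < 48/n <= 48/N < epsilon.
So by the definition of the limit, lim a_n exists and equals 8.

8


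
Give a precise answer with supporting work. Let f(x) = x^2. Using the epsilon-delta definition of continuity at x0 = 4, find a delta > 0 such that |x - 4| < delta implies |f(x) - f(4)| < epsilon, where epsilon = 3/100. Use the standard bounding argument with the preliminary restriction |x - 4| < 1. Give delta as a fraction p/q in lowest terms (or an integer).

Factor: |x^2 - (4)^2| = |x - 4| * |x + 4|.
Impose |x - 4| < 1 first. Then |x + 4| = |(x - 4) + 2*(4)| <= |x - 4| + 2*|4| < 1 + 8 = 9.
So |x^2 - (4)^2| < delta * 9.
We need delta * 9 <= 3/100, i.e. delta <= 3/100/9 = 1/300.
Since 1/300 < 1, this is tighter than 1; take delta = 1/300.
So delta = 1/300 works.

1/300


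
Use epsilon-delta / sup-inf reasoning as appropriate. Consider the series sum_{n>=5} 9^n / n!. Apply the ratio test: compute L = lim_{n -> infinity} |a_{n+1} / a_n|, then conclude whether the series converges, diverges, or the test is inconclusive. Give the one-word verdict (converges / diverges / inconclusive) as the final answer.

Let a_n denote the general term. Form the ratio a_{n+1}/a_n and simplify:
a_{n+1}/a_n = 9/(n + 1)
Take the limit as n -> infinity: L = 0.
Since L = 0 < 1, the ratio test implies the series converges.

converges


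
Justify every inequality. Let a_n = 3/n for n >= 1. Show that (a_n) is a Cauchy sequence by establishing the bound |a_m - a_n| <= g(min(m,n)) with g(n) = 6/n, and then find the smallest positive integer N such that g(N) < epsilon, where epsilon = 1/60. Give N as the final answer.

For any m, n >= 1, by the triangle inequality:
|a_m - a_n| = |3/m - 3/n| <= 3*1/m + 3*1/n <= 6/min(m,n).
So g(n) = 6/n bounds the Cauchy difference. Since g(n) -> 0, (a_n) is Cauchy.
Now solve g(N) < 1/60: 6/N < 1/60 <=> N > 6 / (1/60) = 360.
The smallest integer strictly greater than 360 is N = 361.
Check: g(361) = 6/361 = 6/361 < 1/60; g(360) = 1/60 >= 1/60. So N = 361.

361


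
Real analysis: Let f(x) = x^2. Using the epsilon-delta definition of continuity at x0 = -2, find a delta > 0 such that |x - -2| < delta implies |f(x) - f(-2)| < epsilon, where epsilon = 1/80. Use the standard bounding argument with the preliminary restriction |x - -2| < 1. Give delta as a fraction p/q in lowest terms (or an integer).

Factor: |x^2 - (-2)^2| = |x - -2| * |x + -2|.
Impose |x - -2| < 1 first. Then |x + -2| = |(x - -2) + 2*(-2)| <= |x - -2| + 2*|-2| < 1 + 4 = 5.
So |x^2 - (-2)^2| < delta * 5.
We need delta * 5 <= 1/80, i.e. delta <= 1/80/5 = 1/400.
Since 1/400 < 1, this is tighter than 1; take delta = 1/400.
So delta = 1/400 works.

1/400


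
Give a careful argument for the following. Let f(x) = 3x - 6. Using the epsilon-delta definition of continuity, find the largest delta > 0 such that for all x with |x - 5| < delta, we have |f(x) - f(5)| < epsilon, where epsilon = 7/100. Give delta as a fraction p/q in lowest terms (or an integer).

We compute f(5) = 3*(5) - 6 = 9.
|f(x) - f(5)| = |3x - 6 - (9)| = |3(x - 5)| = 3|x - 5|.
We need 3|x - 5| < 7/100, i.e. |x - 5| < 7/100 / 3 = 7/300.
So any delta <= 7/300 works. Conversely, if delta > 7/300, then x = 5 + 7/300 satisfies |x - 5| = 7/300 < delta but |f(x) - f(5)| = 3 * 7/300 = 7/100, which is not < 7/100; so no larger delta works.
Hence the largest such delta is 7/300.

7/300


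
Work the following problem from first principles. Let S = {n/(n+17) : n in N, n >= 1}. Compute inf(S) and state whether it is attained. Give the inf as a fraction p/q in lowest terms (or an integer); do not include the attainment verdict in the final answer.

Analysis:
- Values: 1/18, 2/19, 3/20, 4/21, ... strictly increasing.
- Minimum is 1/18 (n=1); inf = 1/18 (attained).
- n/(n+17) = 1 - 17/(n+17) -> 1 from below as n -> infinity, and never equals 1.
- So sup = 1 (not attained).
Conclusion: inf(S) = 1/18, attained in S.

1/18


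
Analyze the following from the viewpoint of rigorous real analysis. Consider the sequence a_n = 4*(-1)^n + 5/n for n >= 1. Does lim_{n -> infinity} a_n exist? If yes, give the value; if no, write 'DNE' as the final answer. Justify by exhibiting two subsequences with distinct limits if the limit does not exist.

Examine the behaviour of a_n along subsequences.
a_{2k} = 4 + 5/(2k) -> 4. a_{2k+1} = -4 + 5/(2k+1) -> -4.
Since these two subsequential limits are 4 and -4, distinct, the full sequence cannot converge (a convergent sequence has all subsequences tending to the same limit). So lim a_n does not exist.

DNE


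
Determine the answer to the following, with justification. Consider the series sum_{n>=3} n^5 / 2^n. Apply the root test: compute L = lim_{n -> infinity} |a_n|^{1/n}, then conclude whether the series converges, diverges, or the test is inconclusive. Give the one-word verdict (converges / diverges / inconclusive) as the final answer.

Let a_n denote the general term. Form |a_n|^(1/n) and simplify:
|a_n|^(1/n) = n^(5/n)/2
Take the limit as n -> infinity: L = 1/2.
Since L = 1/2 < 1, the root test implies convergence.

converges


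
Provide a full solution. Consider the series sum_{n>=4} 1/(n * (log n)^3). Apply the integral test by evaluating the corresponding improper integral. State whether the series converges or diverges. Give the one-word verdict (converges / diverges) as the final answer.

Let f(x) = 1/(x*log(x)^3). Then f is positive, continuous, and decreasing on [4, infinity), so the integral test applies.
Compute the improper integral int_{4}^infinity f(x) dx:
  antiderivative F(x) = -1/(2*log(x)^2).
  F(x) -> 0 as x -> infinity.  int = 0 - F(4) = 1/(2*log(4)^2) < infinity. By the integral test, the series converges.

converges


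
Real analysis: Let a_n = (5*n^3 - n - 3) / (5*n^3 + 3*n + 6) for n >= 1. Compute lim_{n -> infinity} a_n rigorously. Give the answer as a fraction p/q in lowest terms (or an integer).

Divide numerator and denominator by n^3, the highest power:
numerator / n^3 = 5 - 1/n^2 - 3/n^3
denominator / n^3 = 5 + 3/n^2 + 6/n^3
As n -> infinity, all terms of the form c/n^k (k >= 1) tend to 0.
So numerator / n^3 -> 5 and denominator / n^3 -> 5.
Therefore lim a_n = 1.

1


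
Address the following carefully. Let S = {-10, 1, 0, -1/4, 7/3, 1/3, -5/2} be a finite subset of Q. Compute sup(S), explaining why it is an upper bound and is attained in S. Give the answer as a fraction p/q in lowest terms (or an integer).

S is finite, so sup(S) = max(S).
Sorted decreasing:
7/3, 1, 1/3, 0, -1/4, -5/2, -10
The extremum is 7/3.
For every x in S, x <= 7/3. And 7/3 is in S, so it is attained.
Therefore sup(S) = 7/3.

7/3


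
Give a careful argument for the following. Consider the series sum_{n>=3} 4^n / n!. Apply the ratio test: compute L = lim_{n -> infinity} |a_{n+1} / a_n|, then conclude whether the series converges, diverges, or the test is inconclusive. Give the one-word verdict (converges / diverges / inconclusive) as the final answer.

Let a_n denote the general term. Form the ratio a_{n+1}/a_n and simplify:
a_{n+1}/a_n = 4/(n + 1)
Take the limit as n -> infinity: L = 0.
Since L = 0 < 1, the ratio test implies the series converges.

converges


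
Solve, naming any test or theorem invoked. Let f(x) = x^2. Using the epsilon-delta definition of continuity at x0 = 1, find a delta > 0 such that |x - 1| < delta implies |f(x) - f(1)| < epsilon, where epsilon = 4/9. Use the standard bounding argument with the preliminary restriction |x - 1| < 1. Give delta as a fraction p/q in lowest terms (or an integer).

Factor: |x^2 - (1)^2| = |x - 1| * |x + 1|.
Impose |x - 1| < 1 first. Then |x + 1| = |(x - 1) + 2*(1)| <= |x - 1| + 2*|1| < 1 + 2 = 3.
So |x^2 - (1)^2| < delta * 3.
We need delta * 3 <= 4/9, i.e. delta <= 4/9/3 = 4/27.
Since 4/27 < 1, this is tighter than 1; take delta = 4/27.
So delta = 4/27 works.

4/27


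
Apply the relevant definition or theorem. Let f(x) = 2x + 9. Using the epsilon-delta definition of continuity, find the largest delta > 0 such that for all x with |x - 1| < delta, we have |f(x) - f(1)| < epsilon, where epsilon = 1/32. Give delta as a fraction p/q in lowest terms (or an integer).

We compute f(1) = 2*(1) + 9 = 11.
|f(x) - f(1)| = |2x + 9 - (11)| = |2(x - 1)| = 2|x - 1|.
We need 2|x - 1| < 1/32, i.e. |x - 1| < 1/32 / 2 = 1/64.
So any delta <= 1/64 works. Conversely, if delta > 1/64, then x = 1 + 1/64 satisfies |x - 1| = 1/64 < delta but |f(x) - f(1)| = 2 * 1/64 = 1/32, which is not < 1/32; so no larger delta works.
Hence the largest such delta is 1/64.

1/64


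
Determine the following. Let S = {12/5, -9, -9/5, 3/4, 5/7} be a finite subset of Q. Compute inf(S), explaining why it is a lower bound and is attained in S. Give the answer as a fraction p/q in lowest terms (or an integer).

S is finite, so inf(S) = min(S).
Sorted increasing:
-9, -9/5, 5/7, 3/4, 12/5
The extremum is -9.
For every x in S, x >= -9. And -9 is in S, so it is attained.
Therefore inf(S) = -9.

-9


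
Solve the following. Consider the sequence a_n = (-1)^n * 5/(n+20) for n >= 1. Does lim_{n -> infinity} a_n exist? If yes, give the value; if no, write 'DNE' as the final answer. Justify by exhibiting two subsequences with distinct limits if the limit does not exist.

Examine the behaviour of a_n along subsequences.
Even-n subsequence a_{2k} = 5/(2k+20) -> 0. Odd-n subsequence a_{2k+1} = -5/(2k+21) -> 0. Both tend to 0, which suggests the limit is 0; verify directly.
|a_n - 0| = 5/(n+20) < 5/n for every n >= 1.
Given epsilon > 0, choose a positive integer N > 5/epsilon. Then for all n >= N, |a_n| < 5/n <= 5/N < epsilon.
So by the definition of the limit, lim a_n exists and equals 0.

0


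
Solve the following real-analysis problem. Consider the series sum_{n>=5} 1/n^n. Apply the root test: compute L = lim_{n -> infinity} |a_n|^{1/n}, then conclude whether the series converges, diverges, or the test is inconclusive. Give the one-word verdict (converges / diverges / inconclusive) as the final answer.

Let a_n denote the general term. Form |a_n|^(1/n) and simplify:
|a_n|^(1/n) = 1/n
Take the limit as n -> infinity: L = 0.
Since L = 0 < 1, the root test implies convergence.

converges


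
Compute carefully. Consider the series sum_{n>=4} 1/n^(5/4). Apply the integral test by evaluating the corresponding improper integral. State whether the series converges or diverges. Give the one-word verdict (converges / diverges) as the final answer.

Let f(x) = x^(-5/4). Then f is positive, continuous, and decreasing on [4, infinity), so the integral test applies.
Compute the improper integral int_{4}^infinity f(x) dx:
  antiderivative F(x) = -4/x^(1/4).
  As x -> infinity, F(x) -> 0 (since p = 5/4 > 1).
  So int = F(infinity) - F(4) = 0 - (-2*sqrt(2)) = 2*sqrt(2).
  Finite, so by the integral test, the series converges.

converges


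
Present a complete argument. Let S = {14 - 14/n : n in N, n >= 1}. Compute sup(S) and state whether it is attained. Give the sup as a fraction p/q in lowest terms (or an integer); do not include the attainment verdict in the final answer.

Analysis:
- Values: 0, 7, 28/3, 21/2, ... strictly increasing.
- Minimum is 0 (n=1); inf = 0 (attained).
- 14 - 14/n -> 14 from below; sup = 14, not attained.
Conclusion: sup(S) = 14, not attained in S.

14


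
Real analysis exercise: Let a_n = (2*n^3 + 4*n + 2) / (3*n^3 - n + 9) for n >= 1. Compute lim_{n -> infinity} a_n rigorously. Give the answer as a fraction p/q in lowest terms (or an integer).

Divide numerator and denominator by n^3, the highest power:
numerator / n^3 = 2 + 4/n^2 + 2/n^3
denominator / n^3 = 3 - 1/n^2 + 9/n^3
As n -> infinity, all terms of the form c/n^k (k >= 1) tend to 0.
So numerator / n^3 -> 2 and denominator / n^3 -> 3.
Therefore lim a_n = 2/3.

2/3


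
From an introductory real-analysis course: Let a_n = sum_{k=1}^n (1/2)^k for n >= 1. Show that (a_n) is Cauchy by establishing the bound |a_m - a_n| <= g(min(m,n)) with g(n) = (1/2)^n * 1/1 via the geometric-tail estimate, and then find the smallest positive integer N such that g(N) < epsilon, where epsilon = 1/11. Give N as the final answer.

For m > n >= 1: |a_m - a_n| = sum_{k=n+1}^m (1/2)^k < sum_{k=n+1}^infinity (1/2)^k = (1/2)^(n+1) / (1 - 1/2) = (1/2)^n * (1/2) * (2/1) = (1/2)^n * 1/1.
So g(n) = (1/2)^n / 1. Since g(n) -> 0, (a_n) is Cauchy.
Now solve g(N) < 1/11: (1/2)^N / 1 < 1/11 <=> 2^N > 1 / (1 * 1/11) = 11.
Check powers of 2: 2^3 = 8 <= 11, 2^4 = 16 > 11.
So the smallest such N is 4. Check: g(4) = 1/(1 * 16) = 1/16 < 1/11.

4


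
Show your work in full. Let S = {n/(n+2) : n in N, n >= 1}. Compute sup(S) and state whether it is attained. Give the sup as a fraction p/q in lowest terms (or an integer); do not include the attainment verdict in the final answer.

Analysis:
- Values: 1/3, 1/2, 3/5, 2/3, ... strictly increasing.
- Minimum is 1/3 (n=1); inf = 1/3 (attained).
- n/(n+2) = 1 - 2/(n+2) -> 1 from below as n -> infinity, and never equals 1.
- So sup = 1 (not attained).
Conclusion: sup(S) = 1, not attained in S.

1


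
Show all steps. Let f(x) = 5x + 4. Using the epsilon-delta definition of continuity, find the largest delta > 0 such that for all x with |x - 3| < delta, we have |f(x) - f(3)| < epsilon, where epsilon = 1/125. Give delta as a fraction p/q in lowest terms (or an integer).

We compute f(3) = 5*(3) + 4 = 19.
|f(x) - f(3)| = |5x + 4 - (19)| = |5(x - 3)| = 5|x - 3|.
We need 5|x - 3| < 1/125, i.e. |x - 3| < 1/125 / 5 = 1/625.
So any delta <= 1/625 works. Conversely, if delta > 1/625, then x = 3 + 1/625 satisfies |x - 3| = 1/625 < delta but |f(x) - f(3)| = 5 * 1/625 = 1/125, which is not < 1/125; so no larger delta works.
Hence the largest such delta is 1/625.

1/625


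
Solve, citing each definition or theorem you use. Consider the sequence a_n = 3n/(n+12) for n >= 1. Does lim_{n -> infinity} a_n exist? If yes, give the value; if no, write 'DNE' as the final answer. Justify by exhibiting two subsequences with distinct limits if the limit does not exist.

Examine the behaviour of a_n along subsequences.
Even-n subsequence a_{2k} = 3(2k)/(2k+12) -> 3. Odd-n subsequence a_{2k+1} = 3(2k+1)/(2k+13) -> 3. Both tend to 3, which suggests the limit is 3; verify directly.
|a_n - 3| = |3n - 3(n+12)| / (n+12) = 36/(n+12) < 36/n for every n >= 1.
Given epsilon > 0, choose a positive integer N > 36/epsilon. Then for all n >= N, |a_n - 3| < 36/n <= 36/N < epsilon.
So by the definition of the limit, lim a_n exists and equals 3.

3


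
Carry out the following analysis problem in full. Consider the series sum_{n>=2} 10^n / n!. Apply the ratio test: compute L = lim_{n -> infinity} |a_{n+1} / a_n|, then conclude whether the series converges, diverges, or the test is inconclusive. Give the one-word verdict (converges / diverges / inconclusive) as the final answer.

Let a_n denote the general term. Form the ratio a_{n+1}/a_n and simplify:
a_{n+1}/a_n = 10/(n + 1)
Take the limit as n -> infinity: L = 0.
Since L = 0 < 1, the ratio test implies the series converges.

converges


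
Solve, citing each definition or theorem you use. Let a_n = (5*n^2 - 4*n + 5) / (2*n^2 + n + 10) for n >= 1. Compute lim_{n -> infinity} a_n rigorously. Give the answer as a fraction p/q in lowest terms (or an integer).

Divide numerator and denominator by n^2, the highest power:
numerator / n^2 = 5 - 4/n + 5/n^2
denominator / n^2 = 2 + 1/n + 10/n^2
As n -> infinity, all terms of the form c/n^k (k >= 1) tend to 0.
So numerator / n^2 -> 5 and denominator / n^2 -> 2.
Therefore lim a_n = 5/2.

5/2


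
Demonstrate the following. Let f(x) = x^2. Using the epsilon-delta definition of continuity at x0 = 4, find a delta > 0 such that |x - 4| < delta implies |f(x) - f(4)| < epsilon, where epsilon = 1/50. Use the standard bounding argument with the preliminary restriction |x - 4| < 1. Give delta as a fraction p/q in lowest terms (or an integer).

Factor: |x^2 - (4)^2| = |x - 4| * |x + 4|.
Impose |x - 4| < 1 first. Then |x + 4| = |(x - 4) + 2*(4)| <= |x - 4| + 2*|4| < 1 + 8 = 9.
So |x^2 - (4)^2| < delta * 9.
We need delta * 9 <= 1/50, i.e. delta <= 1/50/9 = 1/450.
Since 1/450 < 1, this is tighter than 1; take delta = 1/450.
So delta = 1/450 works.

1/450


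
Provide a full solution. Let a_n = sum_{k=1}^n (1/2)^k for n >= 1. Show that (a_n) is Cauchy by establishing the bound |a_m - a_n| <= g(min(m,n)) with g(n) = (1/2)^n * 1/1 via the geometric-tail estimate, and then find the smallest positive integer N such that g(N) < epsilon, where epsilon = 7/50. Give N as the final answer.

For m > n >= 1: |a_m - a_n| = sum_{k=n+1}^m (1/2)^k < sum_{k=n+1}^infinity (1/2)^k = (1/2)^(n+1) / (1 - 1/2) = (1/2)^n * (1/2) * (2/1) = (1/2)^n * 1/1.
So g(n) = (1/2)^n / 1. Since g(n) -> 0, (a_n) is Cauchy.
Now solve g(N) < 7/50: (1/2)^N / 1 < 7/50 <=> 2^N > 1 / (1 * 7/50) = 50/7.
Check powers of 2: 2^2 = 4 <= 50/7, 2^3 = 8 > 50/7.
So the smallest such N is 3. Check: g(3) = 1/(1 * 8) = 1/8 < 7/50.

3


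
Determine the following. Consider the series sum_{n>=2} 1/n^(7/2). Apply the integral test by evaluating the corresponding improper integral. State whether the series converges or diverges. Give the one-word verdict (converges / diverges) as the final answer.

Let f(x) = x^(-7/2). Then f is positive, continuous, and decreasing on [2, infinity), so the integral test applies.
Compute the improper integral int_{2}^infinity f(x) dx:
  antiderivative F(x) = -2/(5*x^(5/2)).
  As x -> infinity, F(x) -> 0 (since p = 7/2 > 1).
  So int = F(infinity) - F(2) = 0 - (-sqrt(2)/20) = sqrt(2)/20.
  Finite, so by the integral test, the series converges.

converges


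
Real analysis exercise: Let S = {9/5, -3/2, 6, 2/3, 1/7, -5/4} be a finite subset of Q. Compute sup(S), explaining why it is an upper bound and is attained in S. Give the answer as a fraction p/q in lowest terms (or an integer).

S is finite, so sup(S) = max(S).
Sorted decreasing:
6, 9/5, 2/3, 1/7, -5/4, -3/2
The extremum is 6.
For every x in S, x <= 6. And 6 is in S, so it is attained.
Therefore sup(S) = 6.

6


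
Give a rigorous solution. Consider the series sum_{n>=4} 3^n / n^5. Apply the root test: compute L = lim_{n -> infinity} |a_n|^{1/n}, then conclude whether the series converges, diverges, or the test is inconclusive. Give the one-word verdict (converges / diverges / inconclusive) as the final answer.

Let a_n denote the general term. Form |a_n|^(1/n) and simplify:
|a_n|^(1/n) = 3/n^(5/n)
Take the limit as n -> infinity: L = 3.
Since L = 3 > 1, the root test implies divergence.

diverges


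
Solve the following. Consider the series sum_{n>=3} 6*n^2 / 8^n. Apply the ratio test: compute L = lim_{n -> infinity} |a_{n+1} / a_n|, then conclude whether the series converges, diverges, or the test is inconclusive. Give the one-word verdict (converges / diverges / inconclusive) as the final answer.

Let a_n denote the general term. Form the ratio a_{n+1}/a_n and simplify:
a_{n+1}/a_n = (n + 1)^2/(8*n^2)
Take the limit as n -> infinity: L = 1/8.
Since L = 1/8 < 1, the ratio test implies the series converges.

converges


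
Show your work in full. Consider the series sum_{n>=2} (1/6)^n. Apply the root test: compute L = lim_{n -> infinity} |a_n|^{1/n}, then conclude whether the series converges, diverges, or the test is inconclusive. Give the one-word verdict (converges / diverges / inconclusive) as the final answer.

Let a_n denote the general term. Form |a_n|^(1/n) and simplify:
|a_n|^(1/n) = 1/6
Take the limit as n -> infinity: L = 1/6.
Since L = 1/6 < 1, the root test implies convergence.

converges
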